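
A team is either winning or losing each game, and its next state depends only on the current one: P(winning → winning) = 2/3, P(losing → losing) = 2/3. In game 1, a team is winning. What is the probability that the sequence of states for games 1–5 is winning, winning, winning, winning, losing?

8/81

Game 1 is given. For each transition, use the conditional probability from the current state:
P(winning | winning) = 2/3; P(winning | winning) = 2/3; P(winning | winning) = 2/3; P(losing | winning) = 1/3.
P = 2/3 × 2/3 × 2/3 × 1/3 = 8/81.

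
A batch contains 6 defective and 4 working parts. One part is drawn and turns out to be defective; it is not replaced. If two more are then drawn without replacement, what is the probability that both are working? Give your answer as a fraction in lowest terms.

1/6

With the first part removed, 4 working remain out of 9.
P = 4/9 × 3/8 = 12/72 = 1/6.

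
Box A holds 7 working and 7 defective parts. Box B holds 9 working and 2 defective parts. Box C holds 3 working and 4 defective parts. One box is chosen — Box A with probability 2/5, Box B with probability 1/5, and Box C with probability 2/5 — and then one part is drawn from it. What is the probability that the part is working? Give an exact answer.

From Box A: P(working) = 7/14.
From Box B: P(working) = 9/11.
From Box C: P(working) = 3/7.
Total probability = (2/5)(7/14) + (1/5)(9/11) + (2/5)(3/7) = 206/385.

206/385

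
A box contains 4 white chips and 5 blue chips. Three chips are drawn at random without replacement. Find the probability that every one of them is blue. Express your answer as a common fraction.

5/42

P(all blue) = 5/9 × 4/8 × 3/7 = 60/504 = 5/42.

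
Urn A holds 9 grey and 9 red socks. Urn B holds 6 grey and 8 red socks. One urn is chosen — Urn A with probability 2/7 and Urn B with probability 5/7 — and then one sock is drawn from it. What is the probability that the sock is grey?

22/49

From Urn A: P(grey) = 9/18.
From Urn B: P(grey) = 6/14.
Total probability = (2/7)(9/18) + (5/7)(6/14) = 22/49.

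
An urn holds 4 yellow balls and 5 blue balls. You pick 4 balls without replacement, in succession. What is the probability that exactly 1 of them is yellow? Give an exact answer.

One ordering (yellow drawn first) has probability 4/9 × 5/8 × 4/7 × 3/6 = 240/3024 = 5/63.
There are C(4,1) = 4 such orderings, each equally likely, so P = 4 × 5/63 = 20/63.

20/63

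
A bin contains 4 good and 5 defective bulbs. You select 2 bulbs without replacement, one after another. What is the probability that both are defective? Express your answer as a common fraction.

P = 5/9 × 4/8 = 20/72 = 5/18.

5/18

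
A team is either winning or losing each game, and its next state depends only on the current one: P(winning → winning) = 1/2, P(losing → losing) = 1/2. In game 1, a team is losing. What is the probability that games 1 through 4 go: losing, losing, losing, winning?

1/8

Game 1 is given. For each transition, use the conditional probability from the current state:
P(losing | losing) = 1/2; P(losing | losing) = 1/2; P(winning | losing) = 1/2.
P = 1/2 × 1/2 × 1/2 = 1/8.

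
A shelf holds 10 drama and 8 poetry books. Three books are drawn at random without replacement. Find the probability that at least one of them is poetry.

P(no poetry) = 10/18 × 9/17 × 8/16 = 720/4896 = 5/34.
P(at least one) = 1 − 5/34 = 29/34.

29/34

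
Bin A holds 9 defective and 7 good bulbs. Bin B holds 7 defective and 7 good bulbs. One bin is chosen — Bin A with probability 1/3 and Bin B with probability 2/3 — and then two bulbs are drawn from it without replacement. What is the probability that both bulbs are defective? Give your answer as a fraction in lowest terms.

33/130

From Bin A: P(both defective) = (9/16)(8/15) = 3/10.
From Bin B: P(both defective) = (7/14)(6/13) = 3/13.
Total probability = (1/3)(3/10) + (2/3)(3/13) = 33/130.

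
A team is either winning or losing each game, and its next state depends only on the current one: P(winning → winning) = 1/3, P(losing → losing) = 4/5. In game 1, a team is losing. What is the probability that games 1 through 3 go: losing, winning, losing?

Game 1 is given. For each transition, use the conditional probability from the current state:
P(winning | losing) = 1/5; P(losing | winning) = 2/3.
P = 1/5 × 2/3 = 2/15.

2/15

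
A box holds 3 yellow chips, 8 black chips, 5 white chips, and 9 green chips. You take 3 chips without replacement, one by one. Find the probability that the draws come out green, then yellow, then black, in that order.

9/575

Multiply the probability of each draw given the previous ones:
P = 9/25 × 3/24 × 8/23 = 216/13800 = 9/575.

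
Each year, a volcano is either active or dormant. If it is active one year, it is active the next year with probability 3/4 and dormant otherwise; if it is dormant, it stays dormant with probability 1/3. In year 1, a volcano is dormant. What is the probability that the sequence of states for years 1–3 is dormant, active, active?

1/2

Year 1 is given. For each transition, use the conditional probability from the current state:
P(active | dormant) = 2/3; P(active | active) = 3/4.
P = 2/3 × 3/4 = 6/12 = 1/2.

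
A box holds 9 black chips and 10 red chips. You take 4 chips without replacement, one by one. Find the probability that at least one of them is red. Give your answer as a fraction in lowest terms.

625/646

P(no red) = 9/19 × 8/18 × 7/17 × 6/16 = 3024/93024 = 21/646.
P(at least one) = 1 − 21/646 = 625/646.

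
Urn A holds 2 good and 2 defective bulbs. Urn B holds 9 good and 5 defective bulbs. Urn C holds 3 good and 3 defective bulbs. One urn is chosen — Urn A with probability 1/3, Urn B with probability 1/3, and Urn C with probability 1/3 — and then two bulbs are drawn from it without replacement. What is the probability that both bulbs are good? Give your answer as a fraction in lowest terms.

2081/8190

From Urn A: P(both good) = (2/4)(1/3) = 1/6.
From Urn B: P(both good) = (9/14)(8/13) = 36/91.
From Urn C: P(both good) = (3/6)(2/5) = 1/5.
Total probability = (1/3)(1/6) + (1/3)(36/91) + (1/3)(1/5) = 2081/8190.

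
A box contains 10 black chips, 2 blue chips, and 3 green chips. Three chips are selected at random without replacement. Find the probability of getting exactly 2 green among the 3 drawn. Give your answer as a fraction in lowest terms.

36/455

One ordering (green drawn first) has probability 3/15 × 2/14 × 12/13 = 72/2730 = 12/455.
There are C(3,2) = 3 such orderings, each equally likely, so P = 3 × 12/455 = 36/455.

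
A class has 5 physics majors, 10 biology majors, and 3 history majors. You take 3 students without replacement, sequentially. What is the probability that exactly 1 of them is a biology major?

One ordering (a biology major drawn first) has probability 10/18 × 8/17 × 7/16 = 560/4896 = 35/306.
There are C(3,1) = 3 such orderings, each equally likely, so P = 3 × 35/306 = 35/102.

35/102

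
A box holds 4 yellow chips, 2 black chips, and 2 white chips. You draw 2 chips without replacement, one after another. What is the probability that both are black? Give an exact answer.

P(all black) = 2/8 × 1/7 = 2/56 = 1/28.

1/28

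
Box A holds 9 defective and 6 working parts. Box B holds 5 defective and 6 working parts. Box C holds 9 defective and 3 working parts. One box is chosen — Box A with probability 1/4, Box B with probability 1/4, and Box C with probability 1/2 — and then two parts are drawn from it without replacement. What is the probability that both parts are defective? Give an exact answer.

311/770

From Box A: P(both defective) = (9/15)(8/14) = 12/35.
From Box B: P(both defective) = (5/11)(4/10) = 2/11.
From Box C: P(both defective) = (9/12)(8/11) = 6/11.
Total probability = (1/4)(12/35) + (1/4)(2/11) + (1/2)(6/11) = 311/770.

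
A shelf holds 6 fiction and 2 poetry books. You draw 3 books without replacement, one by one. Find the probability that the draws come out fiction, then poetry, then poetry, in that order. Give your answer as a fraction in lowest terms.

1/28

Chain rule:
P = 6/8 × 2/7 × 1/6 = 12/336 = 1/28.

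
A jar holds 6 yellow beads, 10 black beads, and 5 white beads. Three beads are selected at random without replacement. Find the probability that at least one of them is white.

P(no white) = 16/21 × 15/20 × 14/19 = 3360/7980 = 8/19.
P(at least one) = 1 − 8/19 = 11/19.

11/19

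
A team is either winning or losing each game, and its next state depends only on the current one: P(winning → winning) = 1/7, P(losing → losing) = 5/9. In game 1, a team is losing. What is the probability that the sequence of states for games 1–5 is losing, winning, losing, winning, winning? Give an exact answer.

32/1323

Game 1 is given. For each transition, use the conditional probability from the current state:
P(winning | losing) = 4/9; P(losing | winning) = 6/7; P(winning | losing) = 4/9; P(winning | winning) = 1/7.
P = 4/9 × 6/7 × 4/9 × 1/7 = 96/3969 = 32/1323.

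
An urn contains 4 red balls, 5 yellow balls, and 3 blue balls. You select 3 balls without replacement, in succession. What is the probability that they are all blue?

1/220

P(every draw is blue) = 3/12 × 2/11 × 1/10 = 6/1320 = 1/220.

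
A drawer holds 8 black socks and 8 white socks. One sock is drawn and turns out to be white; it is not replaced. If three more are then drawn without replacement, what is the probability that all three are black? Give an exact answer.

8/65

After the first draw, 8 of the remaining 15 socks are black.
P = 8/15 × 7/14 × 6/13 = 336/2730 = 8/65.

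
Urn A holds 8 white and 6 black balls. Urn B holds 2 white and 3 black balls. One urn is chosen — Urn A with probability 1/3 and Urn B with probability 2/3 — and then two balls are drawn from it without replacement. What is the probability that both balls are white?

11/65

From Urn A: P(both white) = (8/14)(7/13) = 4/13.
From Urn B: P(both white) = (2/5)(1/4) = 1/10.
Total probability = (1/3)(4/13) + (2/3)(1/10) = 11/65.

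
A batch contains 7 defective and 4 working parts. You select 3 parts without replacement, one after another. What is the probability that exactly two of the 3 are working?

One ordering (working drawn first) has probability 4/11 × 3/10 × 7/9 = 84/990 = 14/165.
There are C(3,2) = 3 such orderings, each equally likely, so P = 3 × 14/165 = 14/55.

14/55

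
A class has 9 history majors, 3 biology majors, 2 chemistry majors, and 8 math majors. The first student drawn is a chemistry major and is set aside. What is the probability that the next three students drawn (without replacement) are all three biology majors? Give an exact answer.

1/1330

After the first draw, 3 of the remaining 21 students are biology majors.
P = 3/21 × 2/20 × 1/19 = 6/7980 = 1/1330.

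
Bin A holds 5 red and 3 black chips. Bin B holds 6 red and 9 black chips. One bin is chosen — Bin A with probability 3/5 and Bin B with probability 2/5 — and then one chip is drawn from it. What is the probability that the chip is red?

107/200

From Bin A: P(red) = 5/8.
From Bin B: P(red) = 6/15.
Total probability = (3/5)(5/8) + (2/5)(6/15) = 107/200.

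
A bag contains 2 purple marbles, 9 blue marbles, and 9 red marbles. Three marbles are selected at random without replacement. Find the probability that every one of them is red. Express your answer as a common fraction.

P = 9/20 × 8/19 × 7/18 = 504/6840 = 7/95.

7/95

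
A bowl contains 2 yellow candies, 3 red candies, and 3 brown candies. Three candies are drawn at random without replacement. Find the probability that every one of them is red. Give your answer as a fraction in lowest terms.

P(every draw is red) = 3/8 × 2/7 × 1/6 = 6/336 = 1/56.

1/56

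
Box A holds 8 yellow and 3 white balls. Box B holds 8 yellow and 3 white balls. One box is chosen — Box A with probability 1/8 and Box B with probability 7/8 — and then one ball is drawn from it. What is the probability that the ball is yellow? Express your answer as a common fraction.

8/11

From Box A: P(yellow) = 8/11.
From Box B: P(yellow) = 8/11.
Total probability = (1/8)(8/11) + (7/8)(8/11) = 8/11.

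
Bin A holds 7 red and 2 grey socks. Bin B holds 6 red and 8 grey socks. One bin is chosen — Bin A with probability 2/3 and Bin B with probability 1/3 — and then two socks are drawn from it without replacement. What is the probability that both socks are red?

From Bin A: P(both red) = (7/9)(6/8) = 7/12.
From Bin B: P(both red) = (6/14)(5/13) = 15/91.
Total probability = (2/3)(7/12) + (1/3)(15/91) = 727/1638.

727/1638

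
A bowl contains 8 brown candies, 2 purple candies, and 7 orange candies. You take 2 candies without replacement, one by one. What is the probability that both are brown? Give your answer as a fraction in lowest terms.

P = 8/17 × 7/16 = 56/272 = 7/34.

7/34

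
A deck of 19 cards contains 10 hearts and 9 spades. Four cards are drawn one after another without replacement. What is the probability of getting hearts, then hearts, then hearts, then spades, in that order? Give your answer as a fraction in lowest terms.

Each draw changes the counts, so multiply the conditional probabilities along the sequence:
P = 10/19 × 9/18 × 8/17 × 9/16 = 6480/93024 = 45/646.

45/646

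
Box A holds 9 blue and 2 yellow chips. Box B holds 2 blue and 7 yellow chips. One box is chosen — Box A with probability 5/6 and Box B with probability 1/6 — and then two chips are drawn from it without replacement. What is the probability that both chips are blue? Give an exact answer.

1307/2376

From Box A: P(both blue) = (9/11)(8/10) = 36/55.
From Box B: P(both blue) = (2/9)(1/8) = 1/36.
Total probability = (5/6)(36/55) + (1/6)(1/36) = 1307/2376.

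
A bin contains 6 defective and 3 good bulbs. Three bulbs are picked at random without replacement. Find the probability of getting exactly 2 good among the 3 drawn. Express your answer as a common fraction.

One ordering (good drawn first) has probability 3/9 × 2/8 × 6/7 = 36/504 = 1/14.
There are C(3,2) = 3 such orderings, each equally likely, so P = 3 × 1/14 = 3/14.

3/14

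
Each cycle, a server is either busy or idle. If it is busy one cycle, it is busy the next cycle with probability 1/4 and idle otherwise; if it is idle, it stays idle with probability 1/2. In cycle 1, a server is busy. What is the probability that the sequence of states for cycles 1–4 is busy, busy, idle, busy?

Cycle 1 is given. For each transition, use the conditional probability from the current state:
P(busy | busy) = 1/4; P(idle | busy) = 3/4; P(busy | idle) = 1/2.
P = 1/4 × 3/4 × 1/2 = 3/32.

3/32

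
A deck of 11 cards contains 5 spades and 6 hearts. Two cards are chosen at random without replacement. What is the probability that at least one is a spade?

P(no spades) = 6/11 × 5/10 = 30/110 = 3/11.
P(at least one) = 1 − 3/11 = 8/11.

8/11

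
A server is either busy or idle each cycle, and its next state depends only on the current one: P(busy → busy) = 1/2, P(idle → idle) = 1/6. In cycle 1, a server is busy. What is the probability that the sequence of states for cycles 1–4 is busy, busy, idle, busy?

5/24

Cycle 1 is given. For each transition, use the conditional probability from the current state:
P(busy | busy) = 1/2; P(idle | busy) = 1/2; P(busy | idle) = 5/6.
P = 1/2 × 1/2 × 5/6 = 5/24.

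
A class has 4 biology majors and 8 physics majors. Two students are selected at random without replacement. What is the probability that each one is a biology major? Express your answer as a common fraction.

1/11

P(all biology majors) = 4/12 × 3/11 = 12/132 = 1/11.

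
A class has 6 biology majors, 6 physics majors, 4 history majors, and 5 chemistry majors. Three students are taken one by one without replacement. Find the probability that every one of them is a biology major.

2/133

P = 6/21 × 5/20 × 4/19 = 120/7980 = 2/133.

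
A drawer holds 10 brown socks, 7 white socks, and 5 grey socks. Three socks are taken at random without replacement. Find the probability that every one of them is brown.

P(all brown) = 10/22 × 9/21 × 8/20 = 720/9240 = 6/77.

6/77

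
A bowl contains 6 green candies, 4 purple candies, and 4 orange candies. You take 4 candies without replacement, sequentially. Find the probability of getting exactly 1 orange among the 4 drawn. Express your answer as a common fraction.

One ordering (orange drawn first) has probability 4/14 × 10/13 × 9/12 × 8/11 = 2880/24024 = 120/1001.
There are C(4,1) = 4 such orderings, each equally likely, so P = 4 × 120/1001 = 480/1001.

480/1001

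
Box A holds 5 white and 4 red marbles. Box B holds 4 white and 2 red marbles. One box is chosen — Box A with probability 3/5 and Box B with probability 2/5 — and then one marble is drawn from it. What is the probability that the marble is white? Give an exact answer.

From Box A: P(white) = 5/9.
From Box B: P(white) = 4/6.
Total probability = (3/5)(5/9) + (2/5)(4/6) = 3/5.

3/5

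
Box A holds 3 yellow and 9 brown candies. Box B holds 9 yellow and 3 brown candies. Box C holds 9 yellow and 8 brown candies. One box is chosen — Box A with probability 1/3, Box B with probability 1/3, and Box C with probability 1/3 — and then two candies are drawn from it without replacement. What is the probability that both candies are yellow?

160/561

From Box A: P(both yellow) = (3/12)(2/11) = 1/22.
From Box B: P(both yellow) = (9/12)(8/11) = 6/11.
From Box C: P(both yellow) = (9/17)(8/16) = 9/34.
Total probability = (1/3)(1/22) + (1/3)(6/11) + (1/3)(9/34) = 160/561.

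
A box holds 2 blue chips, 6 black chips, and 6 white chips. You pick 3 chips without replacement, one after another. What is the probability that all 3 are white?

5/91

P(all white) = 6/14 × 5/13 × 4/12 = 120/2184 = 5/91.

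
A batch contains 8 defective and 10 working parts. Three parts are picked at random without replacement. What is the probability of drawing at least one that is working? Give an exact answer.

P(no working) = 8/18 × 7/17 × 6/16 = 336/4896 = 7/102.
P(at least one) = 1 − 7/102 = 95/102.

95/102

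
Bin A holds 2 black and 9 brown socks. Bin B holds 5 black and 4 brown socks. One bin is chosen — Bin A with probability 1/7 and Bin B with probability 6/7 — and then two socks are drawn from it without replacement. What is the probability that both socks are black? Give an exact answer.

From Bin A: P(both black) = (2/11)(1/10) = 1/55.
From Bin B: P(both black) = (5/9)(4/8) = 5/18.
Total probability = (1/7)(1/55) + (6/7)(5/18) = 278/1155.

278/1155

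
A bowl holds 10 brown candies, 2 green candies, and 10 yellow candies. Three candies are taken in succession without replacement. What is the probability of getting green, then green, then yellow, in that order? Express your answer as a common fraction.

Each draw changes the counts, so multiply the conditional probabilities along the sequence:
P = 2/22 × 1/21 × 10/20 = 20/9240 = 1/462.

1/462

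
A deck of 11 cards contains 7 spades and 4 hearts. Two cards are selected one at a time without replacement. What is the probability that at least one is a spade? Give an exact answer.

P(no spades) = 4/11 × 3/10 = 12/110 = 6/55.
P(at least one) = 1 − 6/55 = 49/55.

49/55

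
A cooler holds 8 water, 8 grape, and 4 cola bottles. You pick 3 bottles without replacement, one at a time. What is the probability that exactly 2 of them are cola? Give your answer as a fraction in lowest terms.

8/95

One ordering (cola drawn first) has probability 4/20 × 3/19 × 16/18 = 192/6840 = 8/285.
There are C(3,2) = 3 such orderings, each equally likely, so P = 3 × 8/285 = 8/95.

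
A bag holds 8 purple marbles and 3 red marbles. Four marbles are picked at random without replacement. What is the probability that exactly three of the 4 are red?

One ordering (red drawn first) has probability 3/11 × 2/10 × 1/9 × 8/8 = 48/7920 = 1/165.
There are C(4,3) = 4 such orderings, each equally likely, so P = 4 × 1/165 = 4/165.

4/165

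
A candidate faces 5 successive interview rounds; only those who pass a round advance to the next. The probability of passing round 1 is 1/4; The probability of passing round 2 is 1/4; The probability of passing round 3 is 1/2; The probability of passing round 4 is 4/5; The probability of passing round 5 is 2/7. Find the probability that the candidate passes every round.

The events are sequential, so multiply the conditional probabilities:
P = 1/4 × 1/4 × 1/2 × 4/5 × 2/7 = 8/1120 = 1/140.

1/140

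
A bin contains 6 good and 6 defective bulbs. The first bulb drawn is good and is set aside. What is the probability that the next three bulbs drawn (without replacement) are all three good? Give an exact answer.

2/33

After the first draw, 5 of the remaining 11 bulbs are good.
P = 5/11 × 4/10 × 3/9 = 60/990 = 2/33.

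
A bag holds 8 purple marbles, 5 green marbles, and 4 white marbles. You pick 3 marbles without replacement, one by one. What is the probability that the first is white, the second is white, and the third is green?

1/68

Each draw changes the counts, so multiply the conditional probabilities along the sequence:
P = 4/17 × 3/16 × 5/15 = 60/4080 = 1/68.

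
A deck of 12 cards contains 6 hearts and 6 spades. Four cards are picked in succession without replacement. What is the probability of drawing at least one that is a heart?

32/33

P(no hearts) = 6/12 × 5/11 × 4/10 × 3/9 = 360/11880 = 1/33.
P(at least one) = 1 − 1/33 = 32/33.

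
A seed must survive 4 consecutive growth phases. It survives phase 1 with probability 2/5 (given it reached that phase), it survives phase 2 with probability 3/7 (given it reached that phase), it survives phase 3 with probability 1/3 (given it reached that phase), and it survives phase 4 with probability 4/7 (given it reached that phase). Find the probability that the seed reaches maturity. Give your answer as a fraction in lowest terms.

Multiplying along the chain,
P = 2/5 × 3/7 × 1/3 × 4/7 = 24/735 = 8/245.

8/245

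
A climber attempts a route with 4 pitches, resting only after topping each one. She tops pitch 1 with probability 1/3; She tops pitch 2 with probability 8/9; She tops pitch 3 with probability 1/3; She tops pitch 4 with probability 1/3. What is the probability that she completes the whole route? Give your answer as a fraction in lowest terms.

Multiplying along the chain,
P = 1/3 × 8/9 × 1/3 × 1/3 = 8/243.

8/243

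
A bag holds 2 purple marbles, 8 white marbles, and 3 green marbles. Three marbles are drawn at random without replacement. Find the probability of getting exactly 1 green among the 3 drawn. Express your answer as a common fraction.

One ordering (green drawn first) has probability 3/13 × 10/12 × 9/11 = 270/1716 = 45/286.
There are C(3,1) = 3 such orderings, each equally likely, so P = 3 × 45/286 = 135/286.

135/286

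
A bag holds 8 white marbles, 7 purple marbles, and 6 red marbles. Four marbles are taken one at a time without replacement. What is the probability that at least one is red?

44/57

P(no red) = 15/21 × 14/20 × 13/19 × 12/18 = 32760/143640 = 13/57.
P(at least one) = 1 − 13/57 = 44/57.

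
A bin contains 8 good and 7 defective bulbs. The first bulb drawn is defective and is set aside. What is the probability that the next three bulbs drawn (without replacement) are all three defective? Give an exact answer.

With the first bulb removed, 6 defective remain out of 14.
P = 6/14 × 5/13 × 4/12 = 120/2184 = 5/91.

5/91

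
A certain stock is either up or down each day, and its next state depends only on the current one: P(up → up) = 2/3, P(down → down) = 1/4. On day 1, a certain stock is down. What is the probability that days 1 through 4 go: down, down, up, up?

Day 1 is given. For each transition, use the conditional probability from the current state:
P(down | down) = 1/4; P(up | down) = 3/4; P(up | up) = 2/3.
P = 1/4 × 3/4 × 2/3 = 6/48 = 1/8.

1/8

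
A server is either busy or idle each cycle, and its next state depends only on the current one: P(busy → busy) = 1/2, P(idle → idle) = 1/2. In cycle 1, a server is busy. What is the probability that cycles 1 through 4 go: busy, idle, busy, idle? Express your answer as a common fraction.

Cycle 1 is given. For each transition, use the conditional probability from the current state:
P(idle | busy) = 1/2; P(busy | idle) = 1/2; P(idle | busy) = 1/2.
P = 1/2 × 1/2 × 1/2 = 1/8.

1/8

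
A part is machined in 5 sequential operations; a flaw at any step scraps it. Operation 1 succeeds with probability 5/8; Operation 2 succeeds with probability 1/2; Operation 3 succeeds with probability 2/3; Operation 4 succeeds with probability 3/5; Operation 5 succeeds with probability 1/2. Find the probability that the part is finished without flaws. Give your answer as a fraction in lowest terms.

Multiplying along the chain,
P = 5/8 × 1/2 × 2/3 × 3/5 × 1/2 = 30/480 = 1/16.

1/16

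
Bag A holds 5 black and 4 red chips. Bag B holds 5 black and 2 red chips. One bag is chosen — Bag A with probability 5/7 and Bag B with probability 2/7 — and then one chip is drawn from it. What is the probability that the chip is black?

From Bag A: P(black) = 5/9.
From Bag B: P(black) = 5/7.
Total probability = (5/7)(5/9) + (2/7)(5/7) = 265/441.

265/441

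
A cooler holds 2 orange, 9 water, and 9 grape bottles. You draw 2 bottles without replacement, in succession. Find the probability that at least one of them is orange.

P(no orange) = 18/20 × 17/19 = 306/380 = 153/190.
P(at least one) = 1 − 153/190 = 37/190.

37/190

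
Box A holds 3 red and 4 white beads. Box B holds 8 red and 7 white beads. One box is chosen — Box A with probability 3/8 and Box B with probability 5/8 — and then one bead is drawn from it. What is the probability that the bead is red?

83/168

From Box A: P(red) = 3/7.
From Box B: P(red) = 8/15.
Total probability = (3/8)(3/7) + (5/8)(8/15) = 83/168.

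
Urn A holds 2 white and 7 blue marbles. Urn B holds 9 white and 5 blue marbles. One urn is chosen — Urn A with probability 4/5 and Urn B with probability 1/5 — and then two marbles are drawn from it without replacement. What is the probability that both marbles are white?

From Urn A: P(both white) = (2/9)(1/8) = 1/36.
From Urn B: P(both white) = (9/14)(8/13) = 36/91.
Total probability = (4/5)(1/36) + (1/5)(36/91) = 83/819.

83/819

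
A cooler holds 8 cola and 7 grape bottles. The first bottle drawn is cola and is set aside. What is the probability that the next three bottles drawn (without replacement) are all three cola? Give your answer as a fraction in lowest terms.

After the first draw, 7 of the remaining 14 bottles are cola.
P = 7/14 × 6/13 × 5/12 = 210/2184 = 5/52.

5/52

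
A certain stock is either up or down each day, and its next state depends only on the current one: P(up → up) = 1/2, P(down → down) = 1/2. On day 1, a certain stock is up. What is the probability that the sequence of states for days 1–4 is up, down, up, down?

Day 1 is given. For each transition, use the conditional probability from the current state:
P(down | up) = 1/2; P(up | down) = 1/2; P(down | up) = 1/2.
P = 1/2 × 1/2 × 1/2 = 1/8.

1/8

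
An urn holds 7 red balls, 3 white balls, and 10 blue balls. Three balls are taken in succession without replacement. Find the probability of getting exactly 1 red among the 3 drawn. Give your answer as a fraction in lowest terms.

One ordering (red drawn first) has probability 7/20 × 13/19 × 12/18 = 1092/6840 = 91/570.
There are C(3,1) = 3 such orderings, each equally likely, so P = 3 × 91/570 = 91/190.

91/190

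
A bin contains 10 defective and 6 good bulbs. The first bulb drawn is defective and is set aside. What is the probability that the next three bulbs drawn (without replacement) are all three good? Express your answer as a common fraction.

4/91

After the first draw, 6 of the remaining 15 bulbs are good.
P = 6/15 × 5/14 × 4/13 = 120/2730 = 4/91.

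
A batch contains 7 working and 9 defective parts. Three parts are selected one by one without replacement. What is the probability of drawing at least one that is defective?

P(no defective) = 7/16 × 6/15 × 5/14 = 210/3360 = 1/16.
P(at least one) = 1 − 1/16 = 15/16.

15/16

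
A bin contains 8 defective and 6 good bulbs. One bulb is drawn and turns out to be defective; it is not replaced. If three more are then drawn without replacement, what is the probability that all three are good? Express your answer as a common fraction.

10/143

After the first draw, 6 of the remaining 13 bulbs are good.
P = 6/13 × 5/12 × 4/11 = 120/1716 = 10/143.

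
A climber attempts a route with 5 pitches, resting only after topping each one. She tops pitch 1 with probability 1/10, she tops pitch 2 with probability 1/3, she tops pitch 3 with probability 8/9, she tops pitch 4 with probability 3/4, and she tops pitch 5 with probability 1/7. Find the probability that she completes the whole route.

The events are sequential, so multiply the conditional probabilities:
P = 1/10 × 1/3 × 8/9 × 3/4 × 1/7 = 24/7560 = 1/315.

1/315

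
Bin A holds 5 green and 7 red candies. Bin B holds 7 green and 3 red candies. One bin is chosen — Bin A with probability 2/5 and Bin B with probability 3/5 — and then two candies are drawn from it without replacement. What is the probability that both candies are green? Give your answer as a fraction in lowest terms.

From Bin A: P(both green) = (5/12)(4/11) = 5/33.
From Bin B: P(both green) = (7/10)(6/9) = 7/15.
Total probability = (2/5)(5/33) + (3/5)(7/15) = 281/825.

281/825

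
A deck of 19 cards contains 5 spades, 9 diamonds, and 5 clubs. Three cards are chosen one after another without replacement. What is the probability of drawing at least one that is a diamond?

P(no diamonds) = 10/19 × 9/18 × 8/17 = 720/5814 = 40/323.
P(at least one) = 1 − 40/323 = 283/323.

283/323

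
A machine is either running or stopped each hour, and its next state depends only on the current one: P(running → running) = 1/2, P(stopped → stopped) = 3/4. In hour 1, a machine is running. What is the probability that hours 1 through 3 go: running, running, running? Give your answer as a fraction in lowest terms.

1/4

Hour 1 is given. For each transition, use the conditional probability from the current state:
P(running | running) = 1/2; P(running | running) = 1/2.
P = 1/2 × 1/2 = 1/4.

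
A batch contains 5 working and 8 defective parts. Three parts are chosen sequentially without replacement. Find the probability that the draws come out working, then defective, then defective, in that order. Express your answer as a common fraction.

Each draw changes the counts, so multiply the conditional probabilities along the sequence:
P = 5/13 × 8/12 × 7/11 = 280/1716 = 70/429.

70/429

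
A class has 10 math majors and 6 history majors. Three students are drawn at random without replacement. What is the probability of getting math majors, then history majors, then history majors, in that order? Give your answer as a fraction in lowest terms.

5/56

Each draw changes the counts, so multiply the conditional probabilities along the sequence:
P = 10/16 × 6/15 × 5/14 = 300/3360 = 5/56.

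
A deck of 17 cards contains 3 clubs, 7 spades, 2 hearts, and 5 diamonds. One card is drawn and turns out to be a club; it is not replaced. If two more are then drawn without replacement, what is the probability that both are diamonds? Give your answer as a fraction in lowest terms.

1/12

After the first draw, 5 of the remaining 16 cards are diamonds.
P = 5/16 × 4/15 = 20/240 = 1/12.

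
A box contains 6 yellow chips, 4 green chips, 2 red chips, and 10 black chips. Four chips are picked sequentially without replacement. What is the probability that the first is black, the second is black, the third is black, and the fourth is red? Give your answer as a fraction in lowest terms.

12/1463

Each draw changes the counts, so multiply the conditional probabilities along the sequence:
P = 10/22 × 9/21 × 8/20 × 2/19 = 1440/175560 = 12/1463.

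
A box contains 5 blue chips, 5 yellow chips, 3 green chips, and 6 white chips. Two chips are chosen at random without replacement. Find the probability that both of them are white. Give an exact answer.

5/57

P(all white) = 6/19 × 5/18 = 30/342 = 5/57.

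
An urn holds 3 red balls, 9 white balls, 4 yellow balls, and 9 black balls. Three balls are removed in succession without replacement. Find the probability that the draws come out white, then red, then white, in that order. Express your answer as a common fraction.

9/575

Chain rule:
P = 9/25 × 3/24 × 8/23 = 216/13800 = 9/575.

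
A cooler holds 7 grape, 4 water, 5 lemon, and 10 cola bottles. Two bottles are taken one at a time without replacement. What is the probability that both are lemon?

2/65

P(all lemon) = 5/26 × 4/25 = 20/650 = 2/65.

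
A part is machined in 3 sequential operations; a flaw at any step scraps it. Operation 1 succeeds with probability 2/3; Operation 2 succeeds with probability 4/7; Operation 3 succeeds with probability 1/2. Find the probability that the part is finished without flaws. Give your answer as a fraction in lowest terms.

4/21

The events are sequential, so multiply the conditional probabilities:
P = 2/3 × 4/7 × 1/2 = 8/42 = 4/21.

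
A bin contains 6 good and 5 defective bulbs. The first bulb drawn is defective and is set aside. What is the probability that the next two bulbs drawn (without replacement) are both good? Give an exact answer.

After the first draw, 6 of the remaining 10 bulbs are good.
P = 6/10 × 5/9 = 30/90 = 1/3.

1/3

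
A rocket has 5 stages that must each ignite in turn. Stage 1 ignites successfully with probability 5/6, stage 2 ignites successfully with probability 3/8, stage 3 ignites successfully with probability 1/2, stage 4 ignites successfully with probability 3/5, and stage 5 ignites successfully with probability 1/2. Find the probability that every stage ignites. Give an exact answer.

3/64

The events are sequential, so multiply the conditional probabilities:
P = 5/6 × 3/8 × 1/2 × 3/5 × 1/2 = 45/960 = 3/64.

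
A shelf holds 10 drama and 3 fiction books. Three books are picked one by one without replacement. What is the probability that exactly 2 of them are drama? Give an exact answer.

135/286

One ordering (drama drawn first) has probability 10/13 × 9/12 × 3/11 = 270/1716 = 45/286.
There are C(3,2) = 3 such orderings, each equally likely, so P = 3 × 45/286 = 135/286.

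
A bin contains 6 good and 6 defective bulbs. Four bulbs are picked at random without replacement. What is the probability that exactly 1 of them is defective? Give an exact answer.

One ordering (defective drawn first) has probability 6/12 × 6/11 × 5/10 × 4/9 = 720/11880 = 2/33.
There are C(4,1) = 4 such orderings, each equally likely, so P = 4 × 2/33 = 8/33.

8/33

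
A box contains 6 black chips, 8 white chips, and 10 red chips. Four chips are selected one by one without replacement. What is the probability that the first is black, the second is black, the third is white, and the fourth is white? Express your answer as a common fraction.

5/759

Each draw changes the counts, so multiply the conditional probabilities along the sequence:
P = 6/24 × 5/23 × 8/22 × 7/21 = 1680/255024 = 5/759.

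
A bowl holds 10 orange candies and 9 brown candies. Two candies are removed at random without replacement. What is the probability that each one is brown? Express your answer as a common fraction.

P = 9/19 × 8/18 = 72/342 = 4/19.

4/19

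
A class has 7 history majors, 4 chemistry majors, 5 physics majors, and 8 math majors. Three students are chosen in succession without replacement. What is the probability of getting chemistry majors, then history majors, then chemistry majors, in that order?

7/1012

Each draw changes the counts, so multiply the conditional probabilities along the sequence:
P = 4/24 × 7/23 × 3/22 = 84/12144 = 7/1012.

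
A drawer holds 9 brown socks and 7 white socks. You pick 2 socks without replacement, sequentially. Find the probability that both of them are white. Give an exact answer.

P = 7/16 × 6/15 = 42/240 = 7/40.

7/40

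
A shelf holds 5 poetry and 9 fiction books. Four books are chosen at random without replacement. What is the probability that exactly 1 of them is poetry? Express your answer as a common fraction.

One ordering (poetry drawn first) has probability 5/14 × 9/13 × 8/12 × 7/11 = 2520/24024 = 15/143.
There are C(4,1) = 4 such orderings, each equally likely, so P = 4 × 15/143 = 60/143.

60/143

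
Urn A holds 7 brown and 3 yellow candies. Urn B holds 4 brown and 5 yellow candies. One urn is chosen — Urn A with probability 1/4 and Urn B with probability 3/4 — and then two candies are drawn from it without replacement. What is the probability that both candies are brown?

From Urn A: P(both brown) = (7/10)(6/9) = 7/15.
From Urn B: P(both brown) = (4/9)(3/8) = 1/6.
Total probability = (1/4)(7/15) + (3/4)(1/6) = 29/120.

29/120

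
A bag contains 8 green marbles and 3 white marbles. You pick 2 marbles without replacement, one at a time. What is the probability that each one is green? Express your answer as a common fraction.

28/55

P(all green) = 8/11 × 7/10 = 56/110 = 28/55.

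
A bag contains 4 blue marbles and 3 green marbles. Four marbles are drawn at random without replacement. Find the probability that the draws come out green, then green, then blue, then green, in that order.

Each draw changes the counts, so multiply the conditional probabilities along the sequence:
P = 3/7 × 2/6 × 4/5 × 1/4 = 24/840 = 1/35.

1/35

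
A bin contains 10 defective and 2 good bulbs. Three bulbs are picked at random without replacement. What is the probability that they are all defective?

P = 10/12 × 9/11 × 8/10 = 720/1320 = 6/11.

6/11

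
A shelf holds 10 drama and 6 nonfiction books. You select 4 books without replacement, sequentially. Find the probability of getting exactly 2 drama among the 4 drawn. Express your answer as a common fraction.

135/364

One ordering (drama drawn first) has probability 10/16 × 9/15 × 6/14 × 5/13 = 2700/43680 = 45/728.
There are C(4,2) = 6 such orderings, each equally likely, so P = 6 × 45/728 = 135/364.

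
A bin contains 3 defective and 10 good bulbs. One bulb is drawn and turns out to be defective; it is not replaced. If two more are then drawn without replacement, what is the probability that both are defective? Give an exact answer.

After the first draw, 2 of the remaining 12 bulbs are defective.
P = 2/12 × 1/11 = 2/132 = 1/66.

1/66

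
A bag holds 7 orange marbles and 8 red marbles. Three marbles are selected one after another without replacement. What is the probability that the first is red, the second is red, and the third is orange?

28/195

Chain rule:
P = 8/15 × 7/14 × 7/13 = 392/2730 = 28/195.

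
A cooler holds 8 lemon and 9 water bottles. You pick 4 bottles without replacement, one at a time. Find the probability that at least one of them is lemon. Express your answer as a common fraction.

P(no lemon) = 9/17 × 8/16 × 7/15 × 6/14 = 3024/57120 = 9/170.
P(at least one) = 1 − 9/170 = 161/170.

161/170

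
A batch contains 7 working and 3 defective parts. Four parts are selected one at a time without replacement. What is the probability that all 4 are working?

P = 7/10 × 6/9 × 5/8 × 4/7 = 840/5040 = 1/6.

1/6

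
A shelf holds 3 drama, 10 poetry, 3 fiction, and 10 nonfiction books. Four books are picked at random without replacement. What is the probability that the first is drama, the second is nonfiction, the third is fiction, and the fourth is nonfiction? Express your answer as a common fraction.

Each draw changes the counts, so multiply the conditional probabilities along the sequence:
P = 3/26 × 10/25 × 3/24 × 9/23 = 810/358800 = 27/11960.

27/11960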